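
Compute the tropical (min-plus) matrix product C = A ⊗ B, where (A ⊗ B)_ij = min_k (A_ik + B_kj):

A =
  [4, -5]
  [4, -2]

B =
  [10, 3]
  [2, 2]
A ⊗ B =
  [-3, -3]
  [0, 0]

Apply the min-plus product entry-by-entry:
  C[0][0] = min over k of (A[0][0] + B[0][0] = 4 + 10 = 14, A[0][1] + B[1][0] = -5 + 2 = -3) = -3 (attained at k = 1)
  C[0][1] = min over k of (A[0][0] + B[0][1] = 4 + 3 = 7, A[0][1] + B[1][1] = -5 + 2 = -3) = -3 (attained at k = 1)
  C[1][0] = min over k of (A[1][0] + B[0][0] = 4 + 10 = 14, A[1][1] + B[1][0] = -2 + 2 = 0) = 0 (attained at k = 1)
  C[1][1] = min over k of (A[1][0] + B[0][1] = 4 + 3 = 7, A[1][1] + B[1][1] = -2 + 2 = 0) = 0 (attained at k = 1)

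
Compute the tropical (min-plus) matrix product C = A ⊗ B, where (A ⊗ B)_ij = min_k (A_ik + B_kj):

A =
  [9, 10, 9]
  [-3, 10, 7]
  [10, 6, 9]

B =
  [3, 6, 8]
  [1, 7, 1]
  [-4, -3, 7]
A ⊗ B =
  [5, 6, 11]
  [0, 3, 5]
  [5, 6, 7]

Apply the min-plus product entry-by-entry:
  C[0][0] = min over k of (A[0][0] + B[0][0] = 9 + 3 = 12, A[0][1] + B[1][0] = 10 + 1 = 11, A[0][2] + B[2][0] = 9 + -4 = 5) = 5 (attained at k = 2)
  C[0][1] = min over k of (A[0][0] + B[0][1] = 9 + 6 = 15, A[0][1] + B[1][1] = 10 + 7 = 17, A[0][2] + B[2][1] = 9 + -3 = 6) = 6 (attained at k = 2)
  C[0][2] = min over k of (A[0][0] + B[0][2] = 9 + 8 = 17, A[0][1] + B[1][2] = 10 + 1 = 11, A[0][2] + B[2][2] = 9 + 7 = 16) = 11 (attained at k = 1)
  C[1][0] = min over k of (A[1][0] + B[0][0] = -3 + 3 = 0, A[1][1] + B[1][0] = 10 + 1 = 11, A[1][2] + B[2][0] = 7 + -4 = 3) = 0 (attained at k = 0)
  C[1][1] = min over k of (A[1][0] + B[0][1] = -3 + 6 = 3, A[1][1] + B[1][1] = 10 + 7 = 17, A[1][2] + B[2][1] = 7 + -3 = 4) = 3 (attained at k = 0)
  C[1][2] = min over k of (A[1][0] + B[0][2] = -3 + 8 = 5, A[1][1] + B[1][2] = 10 + 1 = 11, A[1][2] + B[2][2] = 7 + 7 = 14) = 5 (attained at k = 0)
  C[2][0] = min over k of (A[2][0] + B[0][0] = 10 + 3 = 13, A[2][1] + B[1][0] = 6 + 1 = 7, A[2][2] + B[2][0] = 9 + -4 = 5) = 5 (attained at k = 2)
  C[2][1] = min over k of (A[2][0] + B[0][1] = 10 + 6 = 16, A[2][1] + B[1][1] = 6 + 7 = 13, A[2][2] + B[2][1] = 9 + -3 = 6) = 6 (attained at k = 2)
  C[2][2] = min over k of (A[2][0] + B[0][2] = 10 + 8 = 18, A[2][1] + B[1][2] = 6 + 1 = 7, A[2][2] + B[2][2] = 9 + 7 = 16) = 7 (attained at k = 1)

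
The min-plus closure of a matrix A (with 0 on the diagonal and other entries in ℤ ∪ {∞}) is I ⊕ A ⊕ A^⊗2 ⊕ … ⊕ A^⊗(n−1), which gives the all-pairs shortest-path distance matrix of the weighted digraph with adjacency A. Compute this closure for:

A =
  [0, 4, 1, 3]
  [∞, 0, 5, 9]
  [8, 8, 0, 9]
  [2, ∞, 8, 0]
Closure =
  [0, 4, 1, 3]
  [11, 0, 5, 9]
  [8, 8, 0, 9]
  [2, 6, 3, 0]

This is the Floyd-Warshall all-pairs shortest-path computation. For each intermediate vertex k = 0, 1, …, 3, update dist[i][j] ← min(dist[i][j], dist[i][k] + dist[k][j]). The final matrix gives, for each (i, j), the minimum total weight of any directed path from i to j (possibly empty when i = j).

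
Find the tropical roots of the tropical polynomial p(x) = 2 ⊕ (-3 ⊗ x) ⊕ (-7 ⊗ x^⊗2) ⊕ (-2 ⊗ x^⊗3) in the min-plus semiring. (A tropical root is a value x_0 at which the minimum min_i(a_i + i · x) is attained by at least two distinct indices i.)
Roots: {-5, 4, 5}

Each tropical root is a break point of the lower envelope of the lines y = a_i + i · x (there are 4 lines, with slopes 0, 1, ..., 3). Only the lines that attain the minimum somewhere contribute to roots; other lines are dominated. Here the surviving (envelope) indices are i = 3, i = 2, i = 1, i = 0.
Intersections between consecutive envelope lines give the roots: for adjacent envelope indices i < j the intersection is x = (a_i − a_j) / (j − i). Reading off the sorted break points: {-5, 4, 5}.
Verification: at each break x_0, at least two indices attain the minimum of min_i(a_i + i · x_0).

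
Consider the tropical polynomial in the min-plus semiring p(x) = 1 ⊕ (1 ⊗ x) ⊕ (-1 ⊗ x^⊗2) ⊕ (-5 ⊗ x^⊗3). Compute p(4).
p(4) = 1

A tropical monomial a ⊗ x^⊗i evaluates to a + i · x. Evaluating each term at x = 4:
  Term 0 contributes 1 + 0 · 4 = 1
  Term 1 contributes 1 + 1 · 4 = 5
  Term 2 contributes -1 + 2 · 4 = 7
  Term 3 contributes -5 + 3 · 4 = 7
p(4) = ⊕ of these = min[1, 5, 7, 7] = 1.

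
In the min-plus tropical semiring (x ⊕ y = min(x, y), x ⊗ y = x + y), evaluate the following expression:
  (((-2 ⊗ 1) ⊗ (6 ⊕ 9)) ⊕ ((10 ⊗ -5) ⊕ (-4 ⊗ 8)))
(((-2 ⊗ 1) ⊗ (6 ⊕ 9)) ⊕ ((10 ⊗ -5) ⊕ (-4 ⊗ 8))) = 4

Expand innermost to outermost. Recall ⊕ takes the minimum of its arguments and ⊗ takes their sum. Working out the expression (((-2 ⊗ 1) ⊗ (6 ⊕ 9)) ⊕ ((10 ⊗ -5) ⊕ (-4 ⊗ 8))) gives 4.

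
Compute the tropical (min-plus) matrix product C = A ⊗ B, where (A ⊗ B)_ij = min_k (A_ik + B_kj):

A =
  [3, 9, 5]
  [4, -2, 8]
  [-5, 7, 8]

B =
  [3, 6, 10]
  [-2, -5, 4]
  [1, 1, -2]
A ⊗ B =
  [6, 4, 3]
  [-4, -7, 2]
  [-2, 1, 5]

Apply the min-plus product entry-by-entry:
  C[0][0] = min over k of (A[0][0] + B[0][0] = 3 + 3 = 6, A[0][1] + B[1][0] = 9 + -2 = 7, A[0][2] + B[2][0] = 5 + 1 = 6) = 6 (attained at k = 0)
  C[0][1] = min over k of (A[0][0] + B[0][1] = 3 + 6 = 9, A[0][1] + B[1][1] = 9 + -5 = 4, A[0][2] + B[2][1] = 5 + 1 = 6) = 4 (attained at k = 1)
  C[0][2] = min over k of (A[0][0] + B[0][2] = 3 + 10 = 13, A[0][1] + B[1][2] = 9 + 4 = 13, A[0][2] + B[2][2] = 5 + -2 = 3) = 3 (attained at k = 2)
  C[1][0] = min over k of (A[1][0] + B[0][0] = 4 + 3 = 7, A[1][1] + B[1][0] = -2 + -2 = -4, A[1][2] + B[2][0] = 8 + 1 = 9) = -4 (attained at k = 1)
  C[1][1] = min over k of (A[1][0] + B[0][1] = 4 + 6 = 10, A[1][1] + B[1][1] = -2 + -5 = -7, A[1][2] + B[2][1] = 8 + 1 = 9) = -7 (attained at k = 1)
  C[1][2] = min over k of (A[1][0] + B[0][2] = 4 + 10 = 14, A[1][1] + B[1][2] = -2 + 4 = 2, A[1][2] + B[2][2] = 8 + -2 = 6) = 2 (attained at k = 1)
  C[2][0] = min over k of (A[2][0] + B[0][0] = -5 + 3 = -2, A[2][1] + B[1][0] = 7 + -2 = 5, A[2][2] + B[2][0] = 8 + 1 = 9) = -2 (attained at k = 0)
  C[2][1] = min over k of (A[2][0] + B[0][1] = -5 + 6 = 1, A[2][1] + B[1][1] = 7 + -5 = 2, A[2][2] + B[2][1] = 8 + 1 = 9) = 1 (attained at k = 0)
  C[2][2] = min over k of (A[2][0] + B[0][2] = -5 + 10 = 5, A[2][1] + B[1][2] = 7 + 4 = 11, A[2][2] + B[2][2] = 8 + -2 = 6) = 5 (attained at k = 0)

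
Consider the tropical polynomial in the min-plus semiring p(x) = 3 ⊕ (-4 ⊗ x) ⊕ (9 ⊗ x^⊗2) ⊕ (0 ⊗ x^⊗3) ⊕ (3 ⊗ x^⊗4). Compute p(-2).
p(-2) = -6

A tropical monomial a ⊗ x^⊗i evaluates to a + i · x. Evaluating each term at x = -2:
  Term 0 contributes 3 + 0 · -2 = 3
  Term 1 contributes -4 + 1 · -2 = -6
  Term 2 contributes 9 + 2 · -2 = 5
  Term 3 contributes 0 + 3 · -2 = -6
  Term 4 contributes 3 + 4 · -2 = -5
p(-2) = ⊕ of these = min[3, -6, 5, -6, -5] = -6.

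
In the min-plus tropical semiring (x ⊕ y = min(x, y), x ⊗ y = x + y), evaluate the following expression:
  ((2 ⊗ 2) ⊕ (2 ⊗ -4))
((2 ⊗ 2) ⊕ (2 ⊗ -4)) = -2

Expand innermost to outermost. Recall ⊕ takes the minimum of its arguments and ⊗ takes their sum. Working out the expression ((2 ⊗ 2) ⊕ (2 ⊗ -4)) gives -2.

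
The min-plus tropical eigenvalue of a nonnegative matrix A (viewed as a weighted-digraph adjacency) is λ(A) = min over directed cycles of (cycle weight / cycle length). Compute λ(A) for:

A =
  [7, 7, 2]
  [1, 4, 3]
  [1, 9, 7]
λ(A) = 3/2

Enumerate directed cycles and compute their means (weight / length). Sample:
  cycle 0 → 0: weight = 7, length = 1, mean = 7/1 ≈ 7.000
  cycle 1 → 1: weight = 4, length = 1, mean = 4/1 ≈ 4.000
  cycle 2 → 2: weight = 7, length = 1, mean = 7/1 ≈ 7.000
  cycle 0 → 1 → 0: weight = 8, length = 2, mean = 8/2 ≈ 4.000
  cycle 0 → 2 → 0: weight = 3, length = 2, mean = 3/2 ≈ 1.500
  cycle 1 → 0 → 1: weight = 8, length = 2, mean = 8/2 ≈ 4.000
Minimum mean = 1.500, attained e.g. along the cycle 0 → 2 → 0 with weight 3 and length 2. So λ(A) = 3/2 = 3/2.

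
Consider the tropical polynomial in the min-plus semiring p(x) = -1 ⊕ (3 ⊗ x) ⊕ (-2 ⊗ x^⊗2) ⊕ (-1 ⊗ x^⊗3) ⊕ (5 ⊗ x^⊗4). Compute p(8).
p(8) = -1

A tropical monomial a ⊗ x^⊗i evaluates to a + i · x. Evaluating each term at x = 8:
  Term 0 contributes -1 + 0 · 8 = -1
  Term 1 contributes 3 + 1 · 8 = 11
  Term 2 contributes -2 + 2 · 8 = 14
  Term 3 contributes -1 + 3 · 8 = 23
  Term 4 contributes 5 + 4 · 8 = 37
p(8) = ⊕ of these = min[-1, 11, 14, 23, 37] = -1.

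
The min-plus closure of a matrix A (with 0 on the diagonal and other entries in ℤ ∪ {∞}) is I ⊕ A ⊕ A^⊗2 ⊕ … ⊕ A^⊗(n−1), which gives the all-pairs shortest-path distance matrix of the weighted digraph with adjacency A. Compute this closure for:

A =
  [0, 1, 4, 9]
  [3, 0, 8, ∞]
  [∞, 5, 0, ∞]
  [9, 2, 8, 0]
Closure =
  [0, 1, 4, 9]
  [3, 0, 7, 12]
  [8, 5, 0, 17]
  [5, 2, 8, 0]

This is the Floyd-Warshall all-pairs shortest-path computation. For each intermediate vertex k = 0, 1, …, 3, update dist[i][j] ← min(dist[i][j], dist[i][k] + dist[k][j]). The final matrix gives, for each (i, j), the minimum total weight of any directed path from i to j (possibly empty when i = j).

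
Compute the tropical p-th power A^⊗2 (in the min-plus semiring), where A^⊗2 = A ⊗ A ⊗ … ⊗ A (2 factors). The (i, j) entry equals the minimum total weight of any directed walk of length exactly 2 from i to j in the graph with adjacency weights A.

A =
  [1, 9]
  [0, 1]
A^⊗2 =
  [2, 10]
  [1, 2]

Each entry (A^⊗2)_ij equals the minimum over all length-2 walks i = v_0 → v_1 → … → v_2 = j of Σ_t A[v_t][v_{t+1}]. For example, for (i, j) = (0, 1) we minimise over 2 possible intermediate vertex sequences; the minimum is 10, attained along the walk 0 → 0 → 1.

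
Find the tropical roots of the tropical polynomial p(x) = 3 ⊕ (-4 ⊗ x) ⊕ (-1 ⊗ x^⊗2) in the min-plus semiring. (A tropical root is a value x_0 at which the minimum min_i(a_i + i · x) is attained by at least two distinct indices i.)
Roots: {-3, 7}

Each tropical root is a break point of the lower envelope of the lines y = a_i + i · x (there are 3 lines, with slopes 0, 1, ..., 2). Only the lines that attain the minimum somewhere contribute to roots; other lines are dominated. Here the surviving (envelope) indices are i = 2, i = 1, i = 0.
Intersections between consecutive envelope lines give the roots: for adjacent envelope indices i < j the intersection is x = (a_i − a_j) / (j − i). Reading off the sorted break points: {-3, 7}.
Verification: at each break x_0, at least two indices attain the minimum of min_i(a_i + i · x_0).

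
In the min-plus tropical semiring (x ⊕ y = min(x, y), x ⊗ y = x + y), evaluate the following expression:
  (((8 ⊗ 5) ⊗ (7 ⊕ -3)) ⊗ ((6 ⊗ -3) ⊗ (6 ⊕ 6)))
(((8 ⊗ 5) ⊗ (7 ⊕ -3)) ⊗ ((6 ⊗ -3) ⊗ (6 ⊕ 6))) = 19

Expand innermost to outermost. Recall ⊕ takes the minimum of its arguments and ⊗ takes their sum. Working out the expression (((8 ⊗ 5) ⊗ (7 ⊕ -3)) ⊗ ((6 ⊗ -3) ⊗ (6 ⊕ 6))) gives 19.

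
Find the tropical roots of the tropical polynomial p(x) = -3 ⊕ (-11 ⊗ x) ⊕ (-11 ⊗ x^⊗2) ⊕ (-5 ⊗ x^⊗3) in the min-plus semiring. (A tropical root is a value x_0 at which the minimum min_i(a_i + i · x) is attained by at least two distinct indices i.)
Roots: {-6, 0, 8}

Each tropical root is a break point of the lower envelope of the lines y = a_i + i · x (there are 4 lines, with slopes 0, 1, ..., 3). Only the lines that attain the minimum somewhere contribute to roots; other lines are dominated. Here the surviving (envelope) indices are i = 3, i = 2, i = 1, i = 0.
Intersections between consecutive envelope lines give the roots: for adjacent envelope indices i < j the intersection is x = (a_i − a_j) / (j − i). Reading off the sorted break points: {-6, 0, 8}.
Verification: at each break x_0, at least two indices attain the minimum of min_i(a_i + i · x_0).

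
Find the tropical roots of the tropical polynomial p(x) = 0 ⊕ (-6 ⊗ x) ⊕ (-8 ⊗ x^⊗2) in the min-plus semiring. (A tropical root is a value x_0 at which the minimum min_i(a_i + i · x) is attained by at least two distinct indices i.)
Roots: {2, 6}

Each tropical root is a break point of the lower envelope of the lines y = a_i + i · x (there are 3 lines, with slopes 0, 1, ..., 2). Only the lines that attain the minimum somewhere contribute to roots; other lines are dominated. Here the surviving (envelope) indices are i = 2, i = 1, i = 0.
Intersections between consecutive envelope lines give the roots: for adjacent envelope indices i < j the intersection is x = (a_i − a_j) / (j − i). Reading off the sorted break points: {2, 6}.
Verification: at each break x_0, at least two indices attain the minimum of min_i(a_i + i · x_0).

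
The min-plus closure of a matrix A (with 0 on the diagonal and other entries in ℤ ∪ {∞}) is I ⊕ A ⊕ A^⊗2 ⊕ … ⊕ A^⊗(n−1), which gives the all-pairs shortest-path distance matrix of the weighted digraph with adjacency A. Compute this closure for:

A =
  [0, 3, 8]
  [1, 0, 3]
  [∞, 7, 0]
Closure =
  [0, 3, 6]
  [1, 0, 3]
  [8, 7, 0]

This is the Floyd-Warshall all-pairs shortest-path computation. For each intermediate vertex k = 0, 1, …, 2, update dist[i][j] ← min(dist[i][j], dist[i][k] + dist[k][j]). The final matrix gives, for each (i, j), the minimum total weight of any directed path from i to j (possibly empty when i = j).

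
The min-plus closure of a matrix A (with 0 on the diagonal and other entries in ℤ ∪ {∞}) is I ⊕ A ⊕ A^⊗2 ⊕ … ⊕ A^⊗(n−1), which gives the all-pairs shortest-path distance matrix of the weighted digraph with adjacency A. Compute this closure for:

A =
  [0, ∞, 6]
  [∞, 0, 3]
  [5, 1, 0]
Closure =
  [0, 7, 6]
  [8, 0, 3]
  [5, 1, 0]

This is the Floyd-Warshall all-pairs shortest-path computation. For each intermediate vertex k = 0, 1, …, 2, update dist[i][j] ← min(dist[i][j], dist[i][k] + dist[k][j]). The final matrix gives, for each (i, j), the minimum total weight of any directed path from i to j (possibly empty when i = j).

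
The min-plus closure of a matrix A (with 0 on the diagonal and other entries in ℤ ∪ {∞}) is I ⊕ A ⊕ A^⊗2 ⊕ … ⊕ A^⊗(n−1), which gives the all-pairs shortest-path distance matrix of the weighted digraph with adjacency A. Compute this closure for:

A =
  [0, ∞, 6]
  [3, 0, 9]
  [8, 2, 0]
Closure =
  [0, 8, 6]
  [3, 0, 9]
  [5, 2, 0]

This is the Floyd-Warshall all-pairs shortest-path computation. For each intermediate vertex k = 0, 1, …, 2, update dist[i][j] ← min(dist[i][j], dist[i][k] + dist[k][j]). The final matrix gives, for each (i, j), the minimum total weight of any directed path from i to j (possibly empty when i = j).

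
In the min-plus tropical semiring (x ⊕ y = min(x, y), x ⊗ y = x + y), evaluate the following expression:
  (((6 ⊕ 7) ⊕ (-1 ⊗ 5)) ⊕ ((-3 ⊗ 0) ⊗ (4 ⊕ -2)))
(((6 ⊕ 7) ⊕ (-1 ⊗ 5)) ⊕ ((-3 ⊗ 0) ⊗ (4 ⊕ -2))) = -5

Expand innermost to outermost. Recall ⊕ takes the minimum of its arguments and ⊗ takes their sum. Working out the expression (((6 ⊕ 7) ⊕ (-1 ⊗ 5)) ⊕ ((-3 ⊗ 0) ⊗ (4 ⊕ -2))) gives -5.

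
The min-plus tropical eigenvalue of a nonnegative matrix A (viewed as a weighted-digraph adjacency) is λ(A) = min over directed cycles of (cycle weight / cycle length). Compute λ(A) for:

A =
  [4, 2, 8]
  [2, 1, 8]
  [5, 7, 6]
λ(A) = 1

Enumerate directed cycles and compute their means (weight / length). Sample:
  cycle 0 → 0: weight = 4, length = 1, mean = 4/1 ≈ 4.000
  cycle 1 → 1: weight = 1, length = 1, mean = 1/1 ≈ 1.000
  cycle 2 → 2: weight = 6, length = 1, mean = 6/1 ≈ 6.000
  cycle 0 → 1 → 0: weight = 4, length = 2, mean = 4/2 ≈ 2.000
  cycle 0 → 2 → 0: weight = 13, length = 2, mean = 13/2 ≈ 6.500
  cycle 1 → 0 → 1: weight = 4, length = 2, mean = 4/2 ≈ 2.000
Minimum mean = 1.000, attained e.g. along the cycle 1 → 1 with weight 1 and length 1. So λ(A) = 1/1 = 1.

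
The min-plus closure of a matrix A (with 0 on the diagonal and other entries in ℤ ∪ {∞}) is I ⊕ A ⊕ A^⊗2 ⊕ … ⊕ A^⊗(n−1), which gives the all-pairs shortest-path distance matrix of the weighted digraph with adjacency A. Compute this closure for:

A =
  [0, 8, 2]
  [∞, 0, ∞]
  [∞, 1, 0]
Closure =
  [0, 3, 2]
  [∞, 0, ∞]
  [∞, 1, 0]

This is the Floyd-Warshall all-pairs shortest-path computation. For each intermediate vertex k = 0, 1, …, 2, update dist[i][j] ← min(dist[i][j], dist[i][k] + dist[k][j]). The final matrix gives, for each (i, j), the minimum total weight of any directed path from i to j (possibly empty when i = j).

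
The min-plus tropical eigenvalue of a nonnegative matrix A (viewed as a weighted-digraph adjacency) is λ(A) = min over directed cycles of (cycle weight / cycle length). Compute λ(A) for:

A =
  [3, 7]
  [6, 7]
λ(A) = 3

Enumerate directed cycles and compute their means (weight / length). Sample:
  cycle 0 → 0: weight = 3, length = 1, mean = 3/1 ≈ 3.000
  cycle 1 → 1: weight = 7, length = 1, mean = 7/1 ≈ 7.000
  cycle 0 → 1 → 0: weight = 13, length = 2, mean = 13/2 ≈ 6.500
  cycle 1 → 0 → 1: weight = 13, length = 2, mean = 13/2 ≈ 6.500
Minimum mean = 3.000, attained e.g. along the cycle 0 → 0 with weight 3 and length 1. So λ(A) = 3/1 = 3.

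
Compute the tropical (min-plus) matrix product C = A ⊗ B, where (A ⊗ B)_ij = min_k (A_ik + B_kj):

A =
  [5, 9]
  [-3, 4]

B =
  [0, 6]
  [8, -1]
A ⊗ B =
  [5, 8]
  [-3, 3]

Apply the min-plus product entry-by-entry:
  C[0][0] = min over k of (A[0][0] + B[0][0] = 5 + 0 = 5, A[0][1] + B[1][0] = 9 + 8 = 17) = 5 (attained at k = 0)
  C[0][1] = min over k of (A[0][0] + B[0][1] = 5 + 6 = 11, A[0][1] + B[1][1] = 9 + -1 = 8) = 8 (attained at k = 1)
  C[1][0] = min over k of (A[1][0] + B[0][0] = -3 + 0 = -3, A[1][1] + B[1][0] = 4 + 8 = 12) = -3 (attained at k = 0)
  C[1][1] = min over k of (A[1][0] + B[0][1] = -3 + 6 = 3, A[1][1] + B[1][1] = 4 + -1 = 3) = 3 (attained at k = 0)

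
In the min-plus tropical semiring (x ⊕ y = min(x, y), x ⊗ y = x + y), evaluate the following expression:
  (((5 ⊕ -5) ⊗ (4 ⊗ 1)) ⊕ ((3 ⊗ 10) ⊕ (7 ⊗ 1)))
(((5 ⊕ -5) ⊗ (4 ⊗ 1)) ⊕ ((3 ⊗ 10) ⊕ (7 ⊗ 1))) = 0

Expand innermost to outermost. Recall ⊕ takes the minimum of its arguments and ⊗ takes their sum. Working out the expression (((5 ⊕ -5) ⊗ (4 ⊗ 1)) ⊕ ((3 ⊗ 10) ⊕ (7 ⊗ 1))) gives 0.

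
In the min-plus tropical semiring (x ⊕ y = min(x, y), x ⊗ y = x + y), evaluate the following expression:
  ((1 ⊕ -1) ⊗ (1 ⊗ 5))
((1 ⊕ -1) ⊗ (1 ⊗ 5)) = 5

Expand innermost to outermost. Recall ⊕ takes the minimum of its arguments and ⊗ takes their sum. Working out the expression ((1 ⊕ -1) ⊗ (1 ⊗ 5)) gives 5.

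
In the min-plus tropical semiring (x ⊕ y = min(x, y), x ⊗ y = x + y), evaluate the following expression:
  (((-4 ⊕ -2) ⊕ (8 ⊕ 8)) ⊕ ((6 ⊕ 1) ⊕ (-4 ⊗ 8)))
(((-4 ⊕ -2) ⊕ (8 ⊕ 8)) ⊕ ((6 ⊕ 1) ⊕ (-4 ⊗ 8))) = -4

Expand innermost to outermost. Recall ⊕ takes the minimum of its arguments and ⊗ takes their sum. Working out the expression (((-4 ⊕ -2) ⊕ (8 ⊕ 8)) ⊕ ((6 ⊕ 1) ⊕ (-4 ⊗ 8))) gives -4.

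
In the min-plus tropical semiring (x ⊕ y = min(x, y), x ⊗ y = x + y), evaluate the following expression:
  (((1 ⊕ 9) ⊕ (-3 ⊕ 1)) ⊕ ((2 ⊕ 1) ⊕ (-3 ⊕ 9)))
(((1 ⊕ 9) ⊕ (-3 ⊕ 1)) ⊕ ((2 ⊕ 1) ⊕ (-3 ⊕ 9))) = -3

Expand innermost to outermost. Recall ⊕ takes the minimum of its arguments and ⊗ takes their sum. Working out the expression (((1 ⊕ 9) ⊕ (-3 ⊕ 1)) ⊕ ((2 ⊕ 1) ⊕ (-3 ⊕ 9))) gives -3.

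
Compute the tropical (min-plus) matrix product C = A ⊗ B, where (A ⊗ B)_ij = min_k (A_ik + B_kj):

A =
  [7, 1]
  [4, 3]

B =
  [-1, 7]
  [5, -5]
A ⊗ B =
  [6, -4]
  [3, -2]

Apply the min-plus product entry-by-entry:
  C[0][0] = min over k of (A[0][0] + B[0][0] = 7 + -1 = 6, A[0][1] + B[1][0] = 1 + 5 = 6) = 6 (attained at k = 0)
  C[0][1] = min over k of (A[0][0] + B[0][1] = 7 + 7 = 14, A[0][1] + B[1][1] = 1 + -5 = -4) = -4 (attained at k = 1)
  C[1][0] = min over k of (A[1][0] + B[0][0] = 4 + -1 = 3, A[1][1] + B[1][0] = 3 + 5 = 8) = 3 (attained at k = 0)
  C[1][1] = min over k of (A[1][0] + B[0][1] = 4 + 7 = 11, A[1][1] + B[1][1] = 3 + -5 = -2) = -2 (attained at k = 1)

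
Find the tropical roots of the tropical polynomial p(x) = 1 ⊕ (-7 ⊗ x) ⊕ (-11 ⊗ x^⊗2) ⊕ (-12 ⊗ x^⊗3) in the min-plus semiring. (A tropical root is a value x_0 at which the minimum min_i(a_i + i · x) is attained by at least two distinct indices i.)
Roots: {1, 4, 8}

Each tropical root is a break point of the lower envelope of the lines y = a_i + i · x (there are 4 lines, with slopes 0, 1, ..., 3). Only the lines that attain the minimum somewhere contribute to roots; other lines are dominated. Here the surviving (envelope) indices are i = 3, i = 2, i = 1, i = 0.
Intersections between consecutive envelope lines give the roots: for adjacent envelope indices i < j the intersection is x = (a_i − a_j) / (j − i). Reading off the sorted break points: {1, 4, 8}.
Verification: at each break x_0, at least two indices attain the minimum of min_i(a_i + i · x_0).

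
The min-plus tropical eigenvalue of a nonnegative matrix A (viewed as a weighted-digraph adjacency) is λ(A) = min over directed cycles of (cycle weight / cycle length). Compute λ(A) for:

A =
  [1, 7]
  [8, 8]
λ(A) = 1

Enumerate directed cycles and compute their means (weight / length). Sample:
  cycle 0 → 0: weight = 1, length = 1, mean = 1/1 ≈ 1.000
  cycle 1 → 1: weight = 8, length = 1, mean = 8/1 ≈ 8.000
  cycle 0 → 1 → 0: weight = 15, length = 2, mean = 15/2 ≈ 7.500
  cycle 1 → 0 → 1: weight = 15, length = 2, mean = 15/2 ≈ 7.500
Minimum mean = 1.000, attained e.g. along the cycle 0 → 0 with weight 1 and length 1. So λ(A) = 1/1 = 1.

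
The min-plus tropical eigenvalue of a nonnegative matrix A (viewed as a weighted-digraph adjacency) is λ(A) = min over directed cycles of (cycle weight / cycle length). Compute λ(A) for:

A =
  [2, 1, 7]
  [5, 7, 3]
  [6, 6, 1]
λ(A) = 1

Enumerate directed cycles and compute their means (weight / length). Sample:
  cycle 0 → 0: weight = 2, length = 1, mean = 2/1 ≈ 2.000
  cycle 1 → 1: weight = 7, length = 1, mean = 7/1 ≈ 7.000
  cycle 2 → 2: weight = 1, length = 1, mean = 1/1 ≈ 1.000
  cycle 0 → 1 → 0: weight = 6, length = 2, mean = 6/2 ≈ 3.000
  cycle 0 → 2 → 0: weight = 13, length = 2, mean = 13/2 ≈ 6.500
  cycle 1 → 0 → 1: weight = 6, length = 2, mean = 6/2 ≈ 3.000
Minimum mean = 1.000, attained e.g. along the cycle 2 → 2 with weight 1 and length 1. So λ(A) = 1/1 = 1.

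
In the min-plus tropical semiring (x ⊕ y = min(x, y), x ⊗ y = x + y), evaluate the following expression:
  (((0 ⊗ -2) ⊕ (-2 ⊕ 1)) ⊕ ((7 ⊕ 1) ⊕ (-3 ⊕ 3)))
(((0 ⊗ -2) ⊕ (-2 ⊕ 1)) ⊕ ((7 ⊕ 1) ⊕ (-3 ⊕ 3))) = -3

Expand innermost to outermost. Recall ⊕ takes the minimum of its arguments and ⊗ takes their sum. Working out the expression (((0 ⊗ -2) ⊕ (-2 ⊕ 1)) ⊕ ((7 ⊕ 1) ⊕ (-3 ⊕ 3))) gives -3.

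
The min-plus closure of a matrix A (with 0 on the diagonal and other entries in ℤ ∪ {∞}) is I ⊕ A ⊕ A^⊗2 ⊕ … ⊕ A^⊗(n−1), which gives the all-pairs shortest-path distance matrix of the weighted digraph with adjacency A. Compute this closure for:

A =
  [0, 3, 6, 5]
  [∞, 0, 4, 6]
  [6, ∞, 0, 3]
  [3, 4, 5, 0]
Closure =
  [0, 3, 6, 5]
  [9, 0, 4, 6]
  [6, 7, 0, 3]
  [3, 4, 5, 0]

This is the Floyd-Warshall all-pairs shortest-path computation. For each intermediate vertex k = 0, 1, …, 3, update dist[i][j] ← min(dist[i][j], dist[i][k] + dist[k][j]). The final matrix gives, for each (i, j), the minimum total weight of any directed path from i to j (possibly empty when i = j).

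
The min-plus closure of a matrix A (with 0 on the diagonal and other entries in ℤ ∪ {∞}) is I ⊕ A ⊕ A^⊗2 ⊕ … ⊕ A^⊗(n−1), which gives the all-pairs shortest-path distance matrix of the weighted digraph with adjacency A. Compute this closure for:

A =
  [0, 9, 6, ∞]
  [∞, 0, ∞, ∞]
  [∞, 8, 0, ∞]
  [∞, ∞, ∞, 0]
Closure =
  [0, 9, 6, ∞]
  [∞, 0, ∞, ∞]
  [∞, 8, 0, ∞]
  [∞, ∞, ∞, 0]

This is the Floyd-Warshall all-pairs shortest-path computation. For each intermediate vertex k = 0, 1, …, 3, update dist[i][j] ← min(dist[i][j], dist[i][k] + dist[k][j]). The final matrix gives, for each (i, j), the minimum total weight of any directed path from i to j (possibly empty when i = j).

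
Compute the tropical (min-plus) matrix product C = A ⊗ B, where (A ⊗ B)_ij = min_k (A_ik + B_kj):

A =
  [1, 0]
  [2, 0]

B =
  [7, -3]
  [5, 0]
A ⊗ B =
  [5, -2]
  [5, -1]

Apply the min-plus product entry-by-entry:
  C[0][0] = min over k of (A[0][0] + B[0][0] = 1 + 7 = 8, A[0][1] + B[1][0] = 0 + 5 = 5) = 5 (attained at k = 1)
  C[0][1] = min over k of (A[0][0] + B[0][1] = 1 + -3 = -2, A[0][1] + B[1][1] = 0 + 0 = 0) = -2 (attained at k = 0)
  C[1][0] = min over k of (A[1][0] + B[0][0] = 2 + 7 = 9, A[1][1] + B[1][0] = 0 + 5 = 5) = 5 (attained at k = 1)
  C[1][1] = min over k of (A[1][0] + B[0][1] = 2 + -3 = -1, A[1][1] + B[1][1] = 0 + 0 = 0) = -1 (attained at k = 0)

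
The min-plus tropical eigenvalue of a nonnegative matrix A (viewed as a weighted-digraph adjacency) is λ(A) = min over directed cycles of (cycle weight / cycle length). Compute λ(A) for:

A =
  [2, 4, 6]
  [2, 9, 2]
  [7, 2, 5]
λ(A) = 2

Enumerate directed cycles and compute their means (weight / length). Sample:
  cycle 0 → 0: weight = 2, length = 1, mean = 2/1 ≈ 2.000
  cycle 1 → 1: weight = 9, length = 1, mean = 9/1 ≈ 9.000
  cycle 2 → 2: weight = 5, length = 1, mean = 5/1 ≈ 5.000
  cycle 0 → 1 → 0: weight = 6, length = 2, mean = 6/2 ≈ 3.000
  cycle 0 → 2 → 0: weight = 13, length = 2, mean = 13/2 ≈ 6.500
  cycle 1 → 0 → 1: weight = 6, length = 2, mean = 6/2 ≈ 3.000
Minimum mean = 2.000, attained e.g. along the cycle 0 → 0 with weight 2 and length 1. So λ(A) = 2/1 = 2.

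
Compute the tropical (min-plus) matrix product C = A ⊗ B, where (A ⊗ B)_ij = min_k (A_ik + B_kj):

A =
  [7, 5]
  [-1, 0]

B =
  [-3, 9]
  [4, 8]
A ⊗ B =
  [4, 13]
  [-4, 8]

Apply the min-plus product entry-by-entry:
  C[0][0] = min over k of (A[0][0] + B[0][0] = 7 + -3 = 4, A[0][1] + B[1][0] = 5 + 4 = 9) = 4 (attained at k = 0)
  C[0][1] = min over k of (A[0][0] + B[0][1] = 7 + 9 = 16, A[0][1] + B[1][1] = 5 + 8 = 13) = 13 (attained at k = 1)
  C[1][0] = min over k of (A[1][0] + B[0][0] = -1 + -3 = -4, A[1][1] + B[1][0] = 0 + 4 = 4) = -4 (attained at k = 0)
  C[1][1] = min over k of (A[1][0] + B[0][1] = -1 + 9 = 8, A[1][1] + B[1][1] = 0 + 8 = 8) = 8 (attained at k = 0)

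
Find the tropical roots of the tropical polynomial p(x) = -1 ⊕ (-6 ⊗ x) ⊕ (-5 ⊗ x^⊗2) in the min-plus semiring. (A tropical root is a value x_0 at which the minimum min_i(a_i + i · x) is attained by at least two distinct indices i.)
Roots: {-1, 5}

Each tropical root is a break point of the lower envelope of the lines y = a_i + i · x (there are 3 lines, with slopes 0, 1, ..., 2). Only the lines that attain the minimum somewhere contribute to roots; other lines are dominated. Here the surviving (envelope) indices are i = 2, i = 1, i = 0.
Intersections between consecutive envelope lines give the roots: for adjacent envelope indices i < j the intersection is x = (a_i − a_j) / (j − i). Reading off the sorted break points: {-1, 5}.
Verification: at each break x_0, at least two indices attain the minimum of min_i(a_i + i · x_0).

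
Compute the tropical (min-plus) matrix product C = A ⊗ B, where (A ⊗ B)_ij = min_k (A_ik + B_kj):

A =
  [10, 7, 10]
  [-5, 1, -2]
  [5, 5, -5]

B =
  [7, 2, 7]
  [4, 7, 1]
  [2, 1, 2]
A ⊗ B =
  [11, 11, 8]
  [0, -3, 0]
  [-3, -4, -3]

Apply the min-plus product entry-by-entry:
  C[0][0] = min over k of (A[0][0] + B[0][0] = 10 + 7 = 17, A[0][1] + B[1][0] = 7 + 4 = 11, A[0][2] + B[2][0] = 10 + 2 = 12) = 11 (attained at k = 1)
  C[0][1] = min over k of (A[0][0] + B[0][1] = 10 + 2 = 12, A[0][1] + B[1][1] = 7 + 7 = 14, A[0][2] + B[2][1] = 10 + 1 = 11) = 11 (attained at k = 2)
  C[0][2] = min over k of (A[0][0] + B[0][2] = 10 + 7 = 17, A[0][1] + B[1][2] = 7 + 1 = 8, A[0][2] + B[2][2] = 10 + 2 = 12) = 8 (attained at k = 1)
  C[1][0] = min over k of (A[1][0] + B[0][0] = -5 + 7 = 2, A[1][1] + B[1][0] = 1 + 4 = 5, A[1][2] + B[2][0] = -2 + 2 = 0) = 0 (attained at k = 2)
  C[1][1] = min over k of (A[1][0] + B[0][1] = -5 + 2 = -3, A[1][1] + B[1][1] = 1 + 7 = 8, A[1][2] + B[2][1] = -2 + 1 = -1) = -3 (attained at k = 0)
  C[1][2] = min over k of (A[1][0] + B[0][2] = -5 + 7 = 2, A[1][1] + B[1][2] = 1 + 1 = 2, A[1][2] + B[2][2] = -2 + 2 = 0) = 0 (attained at k = 2)
  C[2][0] = min over k of (A[2][0] + B[0][0] = 5 + 7 = 12, A[2][1] + B[1][0] = 5 + 4 = 9, A[2][2] + B[2][0] = -5 + 2 = -3) = -3 (attained at k = 2)
  C[2][1] = min over k of (A[2][0] + B[0][1] = 5 + 2 = 7, A[2][1] + B[1][1] = 5 + 7 = 12, A[2][2] + B[2][1] = -5 + 1 = -4) = -4 (attained at k = 2)
  C[2][2] = min over k of (A[2][0] + B[0][2] = 5 + 7 = 12, A[2][1] + B[1][2] = 5 + 1 = 6, A[2][2] + B[2][2] = -5 + 2 = -3) = -3 (attained at k = 2)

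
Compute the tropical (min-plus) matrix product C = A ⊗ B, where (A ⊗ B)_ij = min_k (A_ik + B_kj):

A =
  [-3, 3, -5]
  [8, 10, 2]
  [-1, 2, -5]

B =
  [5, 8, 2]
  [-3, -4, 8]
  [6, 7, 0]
A ⊗ B =
  [0, -1, -5]
  [7, 6, 2]
  [-1, -2, -5]

Apply the min-plus product entry-by-entry:
  C[0][0] = min over k of (A[0][0] + B[0][0] = -3 + 5 = 2, A[0][1] + B[1][0] = 3 + -3 = 0, A[0][2] + B[2][0] = -5 + 6 = 1) = 0 (attained at k = 1)
  C[0][1] = min over k of (A[0][0] + B[0][1] = -3 + 8 = 5, A[0][1] + B[1][1] = 3 + -4 = -1, A[0][2] + B[2][1] = -5 + 7 = 2) = -1 (attained at k = 1)
  C[0][2] = min over k of (A[0][0] + B[0][2] = -3 + 2 = -1, A[0][1] + B[1][2] = 3 + 8 = 11, A[0][2] + B[2][2] = -5 + 0 = -5) = -5 (attained at k = 2)
  C[1][0] = min over k of (A[1][0] + B[0][0] = 8 + 5 = 13, A[1][1] + B[1][0] = 10 + -3 = 7, A[1][2] + B[2][0] = 2 + 6 = 8) = 7 (attained at k = 1)
  C[1][1] = min over k of (A[1][0] + B[0][1] = 8 + 8 = 16, A[1][1] + B[1][1] = 10 + -4 = 6, A[1][2] + B[2][1] = 2 + 7 = 9) = 6 (attained at k = 1)
  C[1][2] = min over k of (A[1][0] + B[0][2] = 8 + 2 = 10, A[1][1] + B[1][2] = 10 + 8 = 18, A[1][2] + B[2][2] = 2 + 0 = 2) = 2 (attained at k = 2)
  C[2][0] = min over k of (A[2][0] + B[0][0] = -1 + 5 = 4, A[2][1] + B[1][0] = 2 + -3 = -1, A[2][2] + B[2][0] = -5 + 6 = 1) = -1 (attained at k = 1)
  C[2][1] = min over k of (A[2][0] + B[0][1] = -1 + 8 = 7, A[2][1] + B[1][1] = 2 + -4 = -2, A[2][2] + B[2][1] = -5 + 7 = 2) = -2 (attained at k = 1)
  C[2][2] = min over k of (A[2][0] + B[0][2] = -1 + 2 = 1, A[2][1] + B[1][2] = 2 + 8 = 10, A[2][2] + B[2][2] = -5 + 0 = -5) = -5 (attained at k = 2)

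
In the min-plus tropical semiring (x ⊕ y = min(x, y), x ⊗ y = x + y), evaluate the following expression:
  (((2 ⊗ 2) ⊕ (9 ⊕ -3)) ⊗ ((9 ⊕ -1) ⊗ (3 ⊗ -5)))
(((2 ⊗ 2) ⊕ (9 ⊕ -3)) ⊗ ((9 ⊕ -1) ⊗ (3 ⊗ -5))) = -6

Expand innermost to outermost. Recall ⊕ takes the minimum of its arguments and ⊗ takes their sum. Working out the expression (((2 ⊗ 2) ⊕ (9 ⊕ -3)) ⊗ ((9 ⊕ -1) ⊗ (3 ⊗ -5))) gives -6.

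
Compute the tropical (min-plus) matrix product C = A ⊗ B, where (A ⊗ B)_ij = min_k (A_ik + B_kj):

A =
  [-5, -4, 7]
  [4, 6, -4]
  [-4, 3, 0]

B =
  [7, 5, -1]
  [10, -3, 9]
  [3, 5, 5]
A ⊗ B =
  [2, -7, -6]
  [-1, 1, 1]
  [3, 0, -5]

Apply the min-plus product entry-by-entry:
  C[0][0] = min over k of (A[0][0] + B[0][0] = -5 + 7 = 2, A[0][1] + B[1][0] = -4 + 10 = 6, A[0][2] + B[2][0] = 7 + 3 = 10) = 2 (attained at k = 0)
  C[0][1] = min over k of (A[0][0] + B[0][1] = -5 + 5 = 0, A[0][1] + B[1][1] = -4 + -3 = -7, A[0][2] + B[2][1] = 7 + 5 = 12) = -7 (attained at k = 1)
  C[0][2] = min over k of (A[0][0] + B[0][2] = -5 + -1 = -6, A[0][1] + B[1][2] = -4 + 9 = 5, A[0][2] + B[2][2] = 7 + 5 = 12) = -6 (attained at k = 0)
  C[1][0] = min over k of (A[1][0] + B[0][0] = 4 + 7 = 11, A[1][1] + B[1][0] = 6 + 10 = 16, A[1][2] + B[2][0] = -4 + 3 = -1) = -1 (attained at k = 2)
  C[1][1] = min over k of (A[1][0] + B[0][1] = 4 + 5 = 9, A[1][1] + B[1][1] = 6 + -3 = 3, A[1][2] + B[2][1] = -4 + 5 = 1) = 1 (attained at k = 2)
  C[1][2] = min over k of (A[1][0] + B[0][2] = 4 + -1 = 3, A[1][1] + B[1][2] = 6 + 9 = 15, A[1][2] + B[2][2] = -4 + 5 = 1) = 1 (attained at k = 2)
  C[2][0] = min over k of (A[2][0] + B[0][0] = -4 + 7 = 3, A[2][1] + B[1][0] = 3 + 10 = 13, A[2][2] + B[2][0] = 0 + 3 = 3) = 3 (attained at k = 0)
  C[2][1] = min over k of (A[2][0] + B[0][1] = -4 + 5 = 1, A[2][1] + B[1][1] = 3 + -3 = 0, A[2][2] + B[2][1] = 0 + 5 = 5) = 0 (attained at k = 1)
  C[2][2] = min over k of (A[2][0] + B[0][2] = -4 + -1 = -5, A[2][1] + B[1][2] = 3 + 9 = 12, A[2][2] + B[2][2] = 0 + 5 = 5) = -5 (attained at k = 0)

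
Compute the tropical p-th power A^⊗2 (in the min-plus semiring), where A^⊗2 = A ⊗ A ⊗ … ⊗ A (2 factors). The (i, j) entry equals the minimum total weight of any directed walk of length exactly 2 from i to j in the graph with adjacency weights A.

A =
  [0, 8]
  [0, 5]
A^⊗2 =
  [0, 8]
  [0, 8]

Each entry (A^⊗2)_ij equals the minimum over all length-2 walks i = v_0 → v_1 → … → v_2 = j of Σ_t A[v_t][v_{t+1}]. For example, for (i, j) = (0, 1) we minimise over 2 possible intermediate vertex sequences; the minimum is 8, attained along the walk 0 → 0 → 1.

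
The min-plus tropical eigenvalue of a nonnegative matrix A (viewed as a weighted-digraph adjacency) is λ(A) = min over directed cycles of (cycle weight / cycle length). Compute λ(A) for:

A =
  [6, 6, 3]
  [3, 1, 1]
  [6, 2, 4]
λ(A) = 1

Enumerate directed cycles and compute their means (weight / length). Sample:
  cycle 0 → 0: weight = 6, length = 1, mean = 6/1 ≈ 6.000
  cycle 1 → 1: weight = 1, length = 1, mean = 1/1 ≈ 1.000
  cycle 2 → 2: weight = 4, length = 1, mean = 4/1 ≈ 4.000
  cycle 0 → 1 → 0: weight = 9, length = 2, mean = 9/2 ≈ 4.500
  cycle 0 → 2 → 0: weight = 9, length = 2, mean = 9/2 ≈ 4.500
  cycle 1 → 0 → 1: weight = 9, length = 2, mean = 9/2 ≈ 4.500
Minimum mean = 1.000, attained e.g. along the cycle 1 → 1 with weight 1 and length 1. So λ(A) = 1/1 = 1.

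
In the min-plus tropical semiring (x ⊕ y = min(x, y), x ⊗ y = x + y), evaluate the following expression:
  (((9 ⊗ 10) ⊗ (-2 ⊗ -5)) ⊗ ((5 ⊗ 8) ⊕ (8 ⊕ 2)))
(((9 ⊗ 10) ⊗ (-2 ⊗ -5)) ⊗ ((5 ⊗ 8) ⊕ (8 ⊕ 2))) = 14

Expand innermost to outermost. Recall ⊕ takes the minimum of its arguments and ⊗ takes their sum. Working out the expression (((9 ⊗ 10) ⊗ (-2 ⊗ -5)) ⊗ ((5 ⊗ 8) ⊕ (8 ⊕ 2))) gives 14.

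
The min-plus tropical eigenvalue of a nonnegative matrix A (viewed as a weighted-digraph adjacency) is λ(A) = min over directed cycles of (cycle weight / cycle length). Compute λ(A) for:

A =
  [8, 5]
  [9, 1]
λ(A) = 1

Enumerate directed cycles and compute their means (weight / length). Sample:
  cycle 0 → 0: weight = 8, length = 1, mean = 8/1 ≈ 8.000
  cycle 1 → 1: weight = 1, length = 1, mean = 1/1 ≈ 1.000
  cycle 0 → 1 → 0: weight = 14, length = 2, mean = 14/2 ≈ 7.000
  cycle 1 → 0 → 1: weight = 14, length = 2, mean = 14/2 ≈ 7.000
Minimum mean = 1.000, attained e.g. along the cycle 1 → 1 with weight 1 and length 1. So λ(A) = 1/1 = 1.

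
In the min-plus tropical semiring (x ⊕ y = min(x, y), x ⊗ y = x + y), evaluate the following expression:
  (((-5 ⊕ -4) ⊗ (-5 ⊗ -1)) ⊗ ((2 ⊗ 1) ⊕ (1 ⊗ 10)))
(((-5 ⊕ -4) ⊗ (-5 ⊗ -1)) ⊗ ((2 ⊗ 1) ⊕ (1 ⊗ 10))) = -8

Expand innermost to outermost. Recall ⊕ takes the minimum of its arguments and ⊗ takes their sum. Working out the expression (((-5 ⊕ -4) ⊗ (-5 ⊗ -1)) ⊗ ((2 ⊗ 1) ⊕ (1 ⊗ 10))) gives -8.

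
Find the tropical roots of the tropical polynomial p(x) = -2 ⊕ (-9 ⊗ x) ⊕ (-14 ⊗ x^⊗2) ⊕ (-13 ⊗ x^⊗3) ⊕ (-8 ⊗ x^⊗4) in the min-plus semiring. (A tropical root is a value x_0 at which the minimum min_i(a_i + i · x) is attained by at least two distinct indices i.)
Roots: {-5, -1, 5, 7}

Each tropical root is a break point of the lower envelope of the lines y = a_i + i · x (there are 5 lines, with slopes 0, 1, ..., 4). Only the lines that attain the minimum somewhere contribute to roots; other lines are dominated. Here the surviving (envelope) indices are i = 4, i = 3, i = 2, i = 1, i = 0.
Intersections between consecutive envelope lines give the roots: for adjacent envelope indices i < j the intersection is x = (a_i − a_j) / (j − i). Reading off the sorted break points: {-5, -1, 5, 7}.
Verification: at each break x_0, at least two indices attain the minimum of min_i(a_i + i · x_0).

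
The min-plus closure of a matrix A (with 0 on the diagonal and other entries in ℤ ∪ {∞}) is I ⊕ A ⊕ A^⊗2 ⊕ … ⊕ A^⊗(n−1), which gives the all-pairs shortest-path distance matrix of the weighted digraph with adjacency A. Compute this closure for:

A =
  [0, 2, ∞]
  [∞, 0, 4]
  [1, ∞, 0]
Closure =
  [0, 2, 6]
  [5, 0, 4]
  [1, 3, 0]

This is the Floyd-Warshall all-pairs shortest-path computation. For each intermediate vertex k = 0, 1, …, 2, update dist[i][j] ← min(dist[i][j], dist[i][k] + dist[k][j]). The final matrix gives, for each (i, j), the minimum total weight of any directed path from i to j (possibly empty when i = j).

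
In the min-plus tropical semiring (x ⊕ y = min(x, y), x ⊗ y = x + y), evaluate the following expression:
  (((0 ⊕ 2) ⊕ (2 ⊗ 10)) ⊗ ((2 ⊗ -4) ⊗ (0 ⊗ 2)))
(((0 ⊕ 2) ⊕ (2 ⊗ 10)) ⊗ ((2 ⊗ -4) ⊗ (0 ⊗ 2))) = 0

Expand innermost to outermost. Recall ⊕ takes the minimum of its arguments and ⊗ takes their sum. Working out the expression (((0 ⊕ 2) ⊕ (2 ⊗ 10)) ⊗ ((2 ⊗ -4) ⊗ (0 ⊗ 2))) gives 0.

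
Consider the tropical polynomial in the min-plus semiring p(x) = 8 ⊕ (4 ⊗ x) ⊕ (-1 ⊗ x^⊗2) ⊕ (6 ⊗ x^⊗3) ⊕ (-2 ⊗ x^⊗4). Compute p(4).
p(4) = 7

A tropical monomial a ⊗ x^⊗i evaluates to a + i · x. Evaluating each term at x = 4:
  Term 0 contributes 8 + 0 · 4 = 8
  Term 1 contributes 4 + 1 · 4 = 8
  Term 2 contributes -1 + 2 · 4 = 7
  Term 3 contributes 6 + 3 · 4 = 18
  Term 4 contributes -2 + 4 · 4 = 14
p(4) = ⊕ of these = min[8, 8, 7, 18, 14] = 7.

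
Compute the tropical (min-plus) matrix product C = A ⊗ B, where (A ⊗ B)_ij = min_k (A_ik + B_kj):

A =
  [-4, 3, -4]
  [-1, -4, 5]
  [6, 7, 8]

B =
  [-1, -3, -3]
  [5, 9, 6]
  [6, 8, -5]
A ⊗ B =
  [-5, -7, -9]
  [-2, -4, -4]
  [5, 3, 3]

Apply the min-plus product entry-by-entry:
  C[0][0] = min over k of (A[0][0] + B[0][0] = -4 + -1 = -5, A[0][1] + B[1][0] = 3 + 5 = 8, A[0][2] + B[2][0] = -4 + 6 = 2) = -5 (attained at k = 0)
  C[0][1] = min over k of (A[0][0] + B[0][1] = -4 + -3 = -7, A[0][1] + B[1][1] = 3 + 9 = 12, A[0][2] + B[2][1] = -4 + 8 = 4) = -7 (attained at k = 0)
  C[0][2] = min over k of (A[0][0] + B[0][2] = -4 + -3 = -7, A[0][1] + B[1][2] = 3 + 6 = 9, A[0][2] + B[2][2] = -4 + -5 = -9) = -9 (attained at k = 2)
  C[1][0] = min over k of (A[1][0] + B[0][0] = -1 + -1 = -2, A[1][1] + B[1][0] = -4 + 5 = 1, A[1][2] + B[2][0] = 5 + 6 = 11) = -2 (attained at k = 0)
  C[1][1] = min over k of (A[1][0] + B[0][1] = -1 + -3 = -4, A[1][1] + B[1][1] = -4 + 9 = 5, A[1][2] + B[2][1] = 5 + 8 = 13) = -4 (attained at k = 0)
  C[1][2] = min over k of (A[1][0] + B[0][2] = -1 + -3 = -4, A[1][1] + B[1][2] = -4 + 6 = 2, A[1][2] + B[2][2] = 5 + -5 = 0) = -4 (attained at k = 0)
  C[2][0] = min over k of (A[2][0] + B[0][0] = 6 + -1 = 5, A[2][1] + B[1][0] = 7 + 5 = 12, A[2][2] + B[2][0] = 8 + 6 = 14) = 5 (attained at k = 0)
  C[2][1] = min over k of (A[2][0] + B[0][1] = 6 + -3 = 3, A[2][1] + B[1][1] = 7 + 9 = 16, A[2][2] + B[2][1] = 8 + 8 = 16) = 3 (attained at k = 0)
  C[2][2] = min over k of (A[2][0] + B[0][2] = 6 + -3 = 3, A[2][1] + B[1][2] = 7 + 6 = 13, A[2][2] + B[2][2] = 8 + -5 = 3) = 3 (attained at k = 0)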